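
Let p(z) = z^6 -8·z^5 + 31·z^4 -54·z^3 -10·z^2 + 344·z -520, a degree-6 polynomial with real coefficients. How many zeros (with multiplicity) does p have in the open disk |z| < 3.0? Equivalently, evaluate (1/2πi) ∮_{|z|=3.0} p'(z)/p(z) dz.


The zeros of p are: 2, -2, (3 + 2i), (3 - 2i), (1 + 3i), (1 - 3i).
Their magnitudes are: 2, 2, 3.606, 3.606, 3.162, 3.162.
Zeros with |z| < R = 3.0: 2, -2.
Count = 2.
By the argument principle, (1/2πi) ∮_{|z|=R} p'(z)/p(z) dz equals exactly this count.

Number of zeros inside |z| < 3.0: 2.


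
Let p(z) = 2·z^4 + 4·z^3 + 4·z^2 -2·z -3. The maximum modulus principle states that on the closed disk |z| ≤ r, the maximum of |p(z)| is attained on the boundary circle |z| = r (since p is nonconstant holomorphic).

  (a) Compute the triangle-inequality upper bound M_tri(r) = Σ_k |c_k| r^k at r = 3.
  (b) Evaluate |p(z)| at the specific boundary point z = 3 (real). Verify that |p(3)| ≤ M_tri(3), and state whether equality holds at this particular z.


Coefficients: c_0 = -3, c_1 = -2, c_2 = 4, c_3 = 4, c_4 = 2. Radius r = 3.
Part (a). Triangle bound: M_tri(r) = Σ_k |c_k| r^k
  = |-3|·3^0 + |-2|·3^1 + |4|·3^2 + |4|·3^3 + |2|·3^4
  = 3 + 6 + 36 + 108 + 162 = 315.
This bounds M(r) := max_{|z|=r} |p(z)| from above; equality holds iff all terms c_k z^k can be made to align in phase at a single z on |z|=r.
Part (b). At z = 3 (real, on the circle |z| = r):
  p(3) = (-3)·3^0 + (-2)·3^1 + (4)·3^2 + (4)·3^3 + (2)·3^4 = 297.
  |p(3)| = 297.
Check: |p(3)| = 297 ≤ 315 = M_tri(3). ✓ Equality does not hold at z = 3 (the coefficients have mixed signs, so the terms do not all align in phase there).

M_tri(3) = 315; |p(3)| = 297; equality at z=3: no.


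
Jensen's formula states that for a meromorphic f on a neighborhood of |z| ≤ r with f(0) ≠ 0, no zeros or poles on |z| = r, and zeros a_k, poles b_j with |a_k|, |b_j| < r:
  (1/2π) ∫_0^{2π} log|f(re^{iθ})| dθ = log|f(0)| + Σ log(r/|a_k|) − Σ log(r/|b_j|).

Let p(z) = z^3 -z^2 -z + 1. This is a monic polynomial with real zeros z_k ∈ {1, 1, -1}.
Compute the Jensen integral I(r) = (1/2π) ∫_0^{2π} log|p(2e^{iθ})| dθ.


Zeros: -1, 1, 1; r = 2.
Inside |z| < r: -1, 1, 1. Outside (|z| ≥ r): ∅.
p(0) = 1, so log|p(0)| = log(1) = 0.0000.
Apply Jensen: I(r) = log|p(0)| + Σ_k log(r/|z_k|), summed over zeros inside |z| < r.
  log(r/|z_k|) for z_k = 1: log(2/1) = 0.6931
  log(r/|z_k|) for z_k = 1: log(2/1) = 0.6931
  log(r/|z_k|) for z_k = -1: log(2/1) = 0.6931
Sum over inside zeros: 2.0794.
I(r) = log|p(0)| + (inside sum) = 0.0000 + 2.0794 = 2.0794.
Closed form (all zeros inside, monic): I(r) = n·log(r) = 3·log(2) = 2.0794. ✓

I(r) ≈ 2.0794.


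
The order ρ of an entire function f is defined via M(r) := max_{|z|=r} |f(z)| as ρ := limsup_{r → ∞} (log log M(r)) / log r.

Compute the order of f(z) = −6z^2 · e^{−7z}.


M(r) = max_{|z|=r} |-6|·|z|^2·|e^{−7z}| = 6·r^2 · e^{7r^1} (the factors attain their maxima compatibly on |z|=r). Then log M(r) = log 6 + 2·log r + 7r^1, dominated by the last term, so log log M(r) ~ 1·log r. The polynomial factor -6z^2 contributes only a log r term and does not affect the order. ρ = 1.
Therefore ρ = 1.

Order ρ = 1.


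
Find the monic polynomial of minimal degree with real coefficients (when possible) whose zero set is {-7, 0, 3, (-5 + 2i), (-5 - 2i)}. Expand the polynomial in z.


The polynomial is p(z) = ∏_{α ∈ S} (z − α), where S = {-7, 0, 3, (-5 + 2i), (-5 - 2i)}.
Expanding the product yields: p(z) = z^5 + 14·z^4 + 48·z^3 -94·z^2 -609·z.
Note conjugate pairs combine to real quadratics: (z − (-5+2i))(z − (-5−2i)) = z² + 10z + 29.
The resulting polynomial has degree 5 and real coefficients as required.

p(z) = z^5 + 14·z^4 + 48·z^3 -94·z^2 -609·z.


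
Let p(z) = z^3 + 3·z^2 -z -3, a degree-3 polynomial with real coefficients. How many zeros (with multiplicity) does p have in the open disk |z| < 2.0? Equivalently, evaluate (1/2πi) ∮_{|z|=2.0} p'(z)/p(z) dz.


The zeros of p are: 1, -3, -1.
Their magnitudes are: 1, 3, 1.
Zeros with |z| < R = 2.0: 1, -1.
Count = 2.
By the argument principle, (1/2πi) ∮_{|z|=R} p'(z)/p(z) dz equals exactly this count.

Number of zeros inside |z| < 2.0: 2.


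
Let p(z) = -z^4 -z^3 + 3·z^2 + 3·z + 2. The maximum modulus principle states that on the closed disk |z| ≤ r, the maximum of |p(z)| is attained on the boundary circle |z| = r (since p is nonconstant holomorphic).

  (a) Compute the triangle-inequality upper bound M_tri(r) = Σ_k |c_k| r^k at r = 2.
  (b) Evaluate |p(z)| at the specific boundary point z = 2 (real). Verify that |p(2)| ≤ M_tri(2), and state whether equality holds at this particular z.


Coefficients: c_0 = 2, c_1 = 3, c_2 = 3, c_3 = -1, c_4 = -1. Radius r = 2.
Part (a). Triangle bound: M_tri(r) = Σ_k |c_k| r^k
  = |2|·2^0 + |3|·2^1 + |3|·2^2 + |-1|·2^3 + |-1|·2^4
  = 2 + 6 + 12 + 8 + 16 = 44.
This bounds M(r) := max_{|z|=r} |p(z)| from above; equality holds iff all terms c_k z^k can be made to align in phase at a single z on |z|=r.
Part (b). At z = 2 (real, on the circle |z| = r):
  p(2) = (2)·2^0 + (3)·2^1 + (3)·2^2 + (-1)·2^3 + (-1)·2^4 = -4.
  |p(2)| = 4.
Check: |p(2)| = 4 ≤ 44 = M_tri(2). ✓ Equality does not hold at z = 2 (the coefficients have mixed signs, so the terms do not all align in phase there).

M_tri(2) = 44; |p(2)| = 4; equality at z=2: no.


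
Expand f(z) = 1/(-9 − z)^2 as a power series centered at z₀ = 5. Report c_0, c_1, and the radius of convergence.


Let w = z − z₀, so z = z₀ + w.
Then -9 − z = -9 − (z₀ + w) = (-9 − z₀) − w = -14 − w.
f(z) = 1/(-14 − w)^2 = (1/(-14)^2) · (1 − w/(-14))^{−2}.
By the binomial series (1−u)^{−2} = Σ_{n≥0} C(n+1, 1) u^n for |u|<1, with u = w/(-14):
  c_n = C(n+1, 1) / (-14)^(n+2).
  c_0 = 1/(-14)^2 = 1/196.
  c_1 = 2/(-14)^3 = -1/1372.
The series is valid for |w/d| < 1, i.e. |z − z₀| < |d|.
Radius of convergence: R = |-9 − z₀| = |-14| = 14 (distance from z₀ to the singularity z = -9).

c_0 = 1/196, c_1 = -1/1372; R = 14.


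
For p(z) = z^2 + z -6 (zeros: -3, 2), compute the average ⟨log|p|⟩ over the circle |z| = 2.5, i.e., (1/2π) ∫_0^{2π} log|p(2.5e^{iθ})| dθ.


Zeros: -3, 2; r = 2.5.
Inside |z| < r: 2. Outside (|z| ≥ r): -3.
p(0) = -6, so log|p(0)| = log(6) = 1.7918.
Apply Jensen: I(r) = log|p(0)| + Σ_k log(r/|z_k|), summed over zeros inside |z| < r.
  log(r/|z_k|) for z_k = 2: log(2.5/2) = 0.2231
  Outside zeros (-3) contribute nothing to the Jensen sum.
Sum over inside zeros: 0.2231.
I(r) = log|p(0)| + (inside sum) = 1.7918 + 0.2231 = 2.0149.
Note: since some zeros are outside |z| ≤ r, the simplified n·log(r) form does NOT apply — only the inside zeros contribute.

I(r) ≈ 2.0149.


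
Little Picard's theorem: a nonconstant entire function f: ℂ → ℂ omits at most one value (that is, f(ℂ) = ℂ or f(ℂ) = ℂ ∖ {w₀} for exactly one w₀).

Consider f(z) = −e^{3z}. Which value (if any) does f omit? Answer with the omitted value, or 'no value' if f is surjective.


Little Picard bounds the complement of f(ℂ) to at most one point.
e^{3z} is never zero on ℂ, so -1·e^{3z} takes every value in ℂ ∖ {0}. Adding 0 shifts the range to ℂ ∖ {0}. Thus f omits exactly the value 0.

Omitted value: 0.


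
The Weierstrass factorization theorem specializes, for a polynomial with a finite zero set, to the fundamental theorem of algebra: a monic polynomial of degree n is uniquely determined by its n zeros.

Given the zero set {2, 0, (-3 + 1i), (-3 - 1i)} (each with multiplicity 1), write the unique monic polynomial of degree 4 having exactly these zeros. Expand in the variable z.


The polynomial is p(z) = ∏_{α ∈ S} (z − α), where S = {2, 0, (-3 + 1i), (-3 - 1i)}.
Expanding the product yields: p(z) = z^4 + 4·z^3 -2·z^2 -20·z.
Note conjugate pairs combine to real quadratics: (z − (-3+1i))(z − (-3−1i)) = z² + 6z + 10.
The resulting polynomial has degree 4 and real coefficients as required.

p(z) = z^4 + 4·z^3 -2·z^2 -20·z.


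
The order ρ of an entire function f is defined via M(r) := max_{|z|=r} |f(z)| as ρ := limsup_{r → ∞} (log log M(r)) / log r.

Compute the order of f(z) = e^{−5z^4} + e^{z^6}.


Each summand is entire of order 4 and 6 respectively (as in the single-exponential case). The order of a sum is at most the max of the orders, so ρ ≤ 6. For the lower bound: on |z|=r choose arg z so that 1z^6 is real positive; then |e^{1z^6}| = e^{1r^6} while |e^{-5z^4}| ≤ e^{5r^4} = o(e^{1r^6}). So |f| ≥ e^{1r^6}(1 − o(1)) and ρ ≥ 6. Hence ρ = max(4, 6) = 6.
Therefore ρ = 6.

Order ρ = 6.


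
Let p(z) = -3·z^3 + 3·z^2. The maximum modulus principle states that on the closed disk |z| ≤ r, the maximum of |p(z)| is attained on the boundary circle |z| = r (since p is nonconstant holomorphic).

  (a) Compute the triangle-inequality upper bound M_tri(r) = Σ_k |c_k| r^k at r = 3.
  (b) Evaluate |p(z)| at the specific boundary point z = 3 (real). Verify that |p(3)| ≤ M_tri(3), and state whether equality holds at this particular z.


Coefficients: c_0 = 0, c_1 = 0, c_2 = 3, c_3 = -3. Radius r = 3.
Part (a). Triangle bound: M_tri(r) = Σ_k |c_k| r^k
  = |0|·3^0 + |0|·3^1 + |3|·3^2 + |-3|·3^3
  = 0 + 0 + 27 + 81 = 108.
This bounds M(r) := max_{|z|=r} |p(z)| from above; equality holds iff all terms c_k z^k can be made to align in phase at a single z on |z|=r.
Part (b). At z = 3 (real, on the circle |z| = r):
  p(3) = (0)·3^0 + (0)·3^1 + (3)·3^2 + (-3)·3^3 = -54.
  |p(3)| = 54.
Check: |p(3)| = 54 ≤ 108 = M_tri(3). ✓ Equality does not hold at z = 3 (the coefficients have mixed signs, so the terms do not all align in phase there).

M_tri(3) = 108; |p(3)| = 54; equality at z=3: no.


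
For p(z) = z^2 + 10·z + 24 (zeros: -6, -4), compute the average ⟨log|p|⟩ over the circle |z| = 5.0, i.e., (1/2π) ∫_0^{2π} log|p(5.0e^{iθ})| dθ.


Zeros: -6, -4; r = 5.0.
Inside |z| < r: -4. Outside (|z| ≥ r): -6.
p(0) = 24, so log|p(0)| = log(24) = 3.1781.
Apply Jensen: I(r) = log|p(0)| + Σ_k log(r/|z_k|), summed over zeros inside |z| < r.
  log(r/|z_k|) for z_k = -4: log(5.0/4) = 0.2231
  Outside zeros (-6) contribute nothing to the Jensen sum.
Sum over inside zeros: 0.2231.
I(r) = log|p(0)| + (inside sum) = 3.1781 + 0.2231 = 3.4012.
Note: since some zeros are outside |z| ≤ r, the simplified n·log(r) form does NOT apply — only the inside zeros contribute.

I(r) ≈ 3.4012.


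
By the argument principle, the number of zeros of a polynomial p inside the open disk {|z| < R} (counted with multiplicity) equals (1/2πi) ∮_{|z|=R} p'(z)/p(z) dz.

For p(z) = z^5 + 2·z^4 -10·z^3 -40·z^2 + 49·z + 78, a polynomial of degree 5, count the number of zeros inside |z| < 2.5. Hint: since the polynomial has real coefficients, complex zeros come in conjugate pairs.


The zeros of p are: 2, (-3 + 2i), (-3 - 2i), -1, 3.
Their magnitudes are: 2, 3.606, 3.606, 1, 3.
Zeros with |z| < R = 2.5: 2, -1.
Count = 2.
By the argument principle, (1/2πi) ∮_{|z|=R} p'(z)/p(z) dz equals exactly this count.

Number of zeros inside |z| < 2.5: 2.


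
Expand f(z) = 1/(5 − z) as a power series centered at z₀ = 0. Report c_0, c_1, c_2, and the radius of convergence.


Let w = z − z₀, so z = z₀ + w.
Then 5 − z = 5 − (z₀ + w) = (5 − z₀) − w = 5 − w.
f(z) = 1/(5 − w) = (1/(5)) · 1/(1 − w/(5)) = Σ_{n≥0} w^n / (5)^(n+1).
So c_n = 1/(5)^(n+1):
  c_0 = 1/(5)^1 = 1/5.
  c_1 = 1/(5)^2 = 1/25.
  c_2 = 1/(5)^3 = 1/125.
The series is valid for |w/d| < 1, i.e. |z − z₀| < |d|.
Radius of convergence: R = |5 − z₀| = |5| = 5 (distance from z₀ to the singularity z = 5).

c_0 = 1/5, c_1 = 1/25, c_2 = 1/125; R = 5.


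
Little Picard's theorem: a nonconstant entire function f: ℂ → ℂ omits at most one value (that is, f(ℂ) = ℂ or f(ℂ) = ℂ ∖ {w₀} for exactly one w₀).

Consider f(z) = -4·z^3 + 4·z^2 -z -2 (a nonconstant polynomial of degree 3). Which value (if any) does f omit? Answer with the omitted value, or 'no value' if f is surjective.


Little Picard bounds the complement of f(ℂ) to at most one point.
For every w ∈ ℂ, the equation p(z) − w = 0 is a nonconstant polynomial in z and hence has at least one root by the fundamental theorem of algebra. So p is surjective onto ℂ, omitting no value.

Omitted value: no value.


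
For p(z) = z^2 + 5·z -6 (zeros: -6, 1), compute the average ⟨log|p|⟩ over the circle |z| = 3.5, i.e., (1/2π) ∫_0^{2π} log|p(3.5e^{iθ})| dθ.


Zeros: -6, 1; r = 3.5.
Inside |z| < r: 1. Outside (|z| ≥ r): -6.
p(0) = -6, so log|p(0)| = log(6) = 1.7918.
Apply Jensen: I(r) = log|p(0)| + Σ_k log(r/|z_k|), summed over zeros inside |z| < r.
  log(r/|z_k|) for z_k = 1: log(3.5/1) = 1.2528
  Outside zeros (-6) contribute nothing to the Jensen sum.
Sum over inside zeros: 1.2528.
I(r) = log|p(0)| + (inside sum) = 1.7918 + 1.2528 = 3.0445.
Note: since some zeros are outside |z| ≤ r, the simplified n·log(r) form does NOT apply — only the inside zeros contribute.

I(r) ≈ 3.0445.


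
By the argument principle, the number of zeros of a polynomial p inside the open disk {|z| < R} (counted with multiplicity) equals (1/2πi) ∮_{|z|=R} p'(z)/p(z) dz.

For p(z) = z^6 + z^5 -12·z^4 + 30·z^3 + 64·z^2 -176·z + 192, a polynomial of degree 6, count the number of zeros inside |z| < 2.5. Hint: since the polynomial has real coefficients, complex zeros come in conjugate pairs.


The zeros of p are: -4, (1 + 1i), (1 - 1i), -3, (2 + 2i), (2 - 2i).
Their magnitudes are: 4, 1.414, 1.414, 3, 2.828, 2.828.
Zeros with |z| < R = 2.5: (1 + 1i), (1 - 1i).
Count = 2.
By the argument principle, (1/2πi) ∮_{|z|=R} p'(z)/p(z) dz equals exactly this count.

Number of zeros inside |z| < 2.5: 2.


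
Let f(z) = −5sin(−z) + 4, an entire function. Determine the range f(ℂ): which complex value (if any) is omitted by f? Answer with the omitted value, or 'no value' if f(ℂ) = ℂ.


Little Picard bounds the complement of f(ℂ) to at most one point.
sin is entire and surjective onto ℂ: for every w ∈ ℂ, sin(ζ) = w has a solution ζ ∈ ℂ (e.g., via the complex inverse arcsin). With ζ = −z this gives z = ζ/(-1). Then -5·sin(−z) takes every value in -5·ℂ = ℂ, and adding 4 is a bijection of ℂ. So f is surjective and omits no value. (Note: only on the real line is sin bounded by [−1, 1].)

Omitted value: no value.


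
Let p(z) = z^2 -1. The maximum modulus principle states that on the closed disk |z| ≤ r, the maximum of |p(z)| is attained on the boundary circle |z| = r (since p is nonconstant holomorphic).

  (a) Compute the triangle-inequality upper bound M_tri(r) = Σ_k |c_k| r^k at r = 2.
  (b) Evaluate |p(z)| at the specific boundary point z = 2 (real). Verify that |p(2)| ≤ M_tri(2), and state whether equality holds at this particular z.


Coefficients: c_0 = -1, c_1 = 0, c_2 = 1. Radius r = 2.
Part (a). Triangle bound: M_tri(r) = Σ_k |c_k| r^k
  = |-1|·2^0 + |0|·2^1 + |1|·2^2
  = 1 + 0 + 4 = 5.
This bounds M(r) := max_{|z|=r} |p(z)| from above; equality holds iff all terms c_k z^k can be made to align in phase at a single z on |z|=r.
Part (b). At z = 2 (real, on the circle |z| = r):
  p(2) = (-1)·2^0 + (0)·2^1 + (1)·2^2 = 3.
  |p(2)| = 3.
Check: |p(2)| = 3 ≤ 5 = M_tri(2). ✓ Equality does not hold at z = 2 (the coefficients have mixed signs, so the terms do not all align in phase there).

M_tri(2) = 5; |p(2)| = 3; equality at z=2: no.


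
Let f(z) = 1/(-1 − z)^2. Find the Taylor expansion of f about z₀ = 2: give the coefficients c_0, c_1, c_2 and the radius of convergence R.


Let w = z − z₀, so z = z₀ + w.
Then -1 − z = -1 − (z₀ + w) = (-1 − z₀) − w = -3 − w.
f(z) = 1/(-3 − w)^2 = (1/(-3)^2) · (1 − w/(-3))^{−2}.
By the binomial series (1−u)^{−2} = Σ_{n≥0} C(n+1, 1) u^n for |u|<1, with u = w/(-3):
  c_n = C(n+1, 1) / (-3)^(n+2).
  c_0 = 1/(-3)^2 = 1/9.
  c_1 = 2/(-3)^3 = -2/27.
  c_2 = 3/(-3)^4 = 1/27.
The series is valid for |w/d| < 1, i.e. |z − z₀| < |d|.
Radius of convergence: R = |-1 − z₀| = |-3| = 3 (distance from z₀ to the singularity z = -1).

c_0 = 1/9, c_1 = -2/27, c_2 = 1/27; R = 3.


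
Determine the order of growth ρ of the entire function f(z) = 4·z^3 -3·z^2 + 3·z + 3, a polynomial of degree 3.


|f(z)| ≤ Σ|c_k|·r^k = O(r^3) as r → ∞. Polynomial growth is O(e^{r^ε}) for every ε > 0 (since r^3/e^{r^ε} → 0), so ρ ≤ ε for all ε > 0, i.e. ρ = 0. Every nonconstant polynomial has order 0.
Therefore ρ = 0.

Order ρ = 0.


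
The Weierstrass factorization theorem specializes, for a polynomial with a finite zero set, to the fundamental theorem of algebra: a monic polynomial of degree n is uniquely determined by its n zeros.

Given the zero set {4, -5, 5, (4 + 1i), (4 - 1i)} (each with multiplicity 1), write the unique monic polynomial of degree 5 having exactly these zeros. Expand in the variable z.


The polynomial is p(z) = ∏_{α ∈ S} (z − α), where S = {4, -5, 5, (4 + 1i), (4 - 1i)}.
Expanding the product yields: p(z) = z^5 -12·z^4 + 24·z^3 + 232·z^2 -1225·z + 1700.
Note conjugate pairs combine to real quadratics: (z − (4+1i))(z − (4−1i)) = z² − 8z + 17.
The resulting polynomial has degree 5 and real coefficients as required.

p(z) = z^5 -12·z^4 + 24·z^3 + 232·z^2 -1225·z + 1700.


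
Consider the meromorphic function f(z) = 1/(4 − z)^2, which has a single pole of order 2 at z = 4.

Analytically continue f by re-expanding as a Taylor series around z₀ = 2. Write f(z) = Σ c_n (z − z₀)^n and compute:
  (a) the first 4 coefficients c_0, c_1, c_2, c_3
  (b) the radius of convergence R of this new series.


Let w = z − z₀, so z = z₀ + w.
Then 4 − z = 4 − (z₀ + w) = (4 − z₀) − w = 2 − w.
f(z) = 1/(2 − w)^2 = (1/(2)^2) · (1 − w/(2))^{−2}.
By the binomial series (1−u)^{−2} = Σ_{n≥0} C(n+1, 1) u^n for |u|<1, with u = w/(2):
  c_n = C(n+1, 1) / (2)^(n+2).
  c_0 = 1/(2)^2 = 1/4.
  c_1 = 2/(2)^3 = 1/4.
  c_2 = 3/(2)^4 = 3/16.
  c_3 = 4/(2)^5 = 1/8.
The series is valid for |w/d| < 1, i.e. |z − z₀| < |d|.
Radius of convergence: R = |4 − z₀| = |2| = 2 (distance from z₀ to the singularity z = 4).

c_0 = 1/4, c_1 = 1/4, c_2 = 3/16, c_3 = 1/8; R = 2.


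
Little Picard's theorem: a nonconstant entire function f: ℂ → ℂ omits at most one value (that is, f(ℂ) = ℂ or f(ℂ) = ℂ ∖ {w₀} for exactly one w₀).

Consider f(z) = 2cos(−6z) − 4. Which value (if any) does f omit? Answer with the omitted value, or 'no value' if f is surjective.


Little Picard bounds the complement of f(ℂ) to at most one point.
cos is entire and surjective onto ℂ: for every w ∈ ℂ, cos(ζ) = w has a solution ζ ∈ ℂ (e.g., via the complex inverse arccos). With ζ = −6z this gives z = ζ/(-6). Then 2·cos(−6z) takes every value in 2·ℂ = ℂ, and adding -4 is a bijection of ℂ. So f is surjective and omits no value. (Note: only on the real line is cos bounded by [−1, 1].)

Omitted value: no value.


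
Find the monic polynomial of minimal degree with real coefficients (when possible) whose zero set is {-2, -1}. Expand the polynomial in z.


The polynomial is p(z) = ∏_{α ∈ S} (z − α), where S = {-2, -1}.
Expanding the product yields: p(z) = z^2 + 3·z + 2.
The resulting polynomial has degree 2 and real coefficients as required.

p(z) = z^2 + 3·z + 2.


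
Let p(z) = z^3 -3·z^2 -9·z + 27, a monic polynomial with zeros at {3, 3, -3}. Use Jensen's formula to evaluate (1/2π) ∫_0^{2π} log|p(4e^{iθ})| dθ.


Zeros: -3, 3, 3; r = 4.
Inside |z| < r: -3, 3, 3. Outside (|z| ≥ r): ∅.
p(0) = 27, so log|p(0)| = log(27) = 3.2958.
Apply Jensen: I(r) = log|p(0)| + Σ_k log(r/|z_k|), summed over zeros inside |z| < r.
  log(r/|z_k|) for z_k = 3: log(4/3) = 0.2877
  log(r/|z_k|) for z_k = 3: log(4/3) = 0.2877
  log(r/|z_k|) for z_k = -3: log(4/3) = 0.2877
Sum over inside zeros: 0.8630.
I(r) = log|p(0)| + (inside sum) = 3.2958 + 0.8630 = 4.1589.
Closed form (all zeros inside, monic): I(r) = n·log(r) = 3·log(4) = 4.1589. ✓

I(r) ≈ 4.1589.


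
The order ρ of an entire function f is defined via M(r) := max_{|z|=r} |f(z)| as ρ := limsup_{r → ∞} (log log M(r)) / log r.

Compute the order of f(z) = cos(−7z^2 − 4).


Write cos(w) = (e^{iw} ± e^{−iw})/(2 or 2i), so |cos(w)| ≤ e^{|w|}. With w = −7z^2 − 4, |w| ≤ 7r^2 + 4 on |z|=r, giving M(r) ≤ e^{7r^2 + 4} and ρ ≤ 2. For the lower bound, choose z on |z|=r with -7z^2 purely imaginary of modulus 7r^2; then |cos(−7z^2 − 4)| grows like e^{7r^2}/2, so ρ ≥ 2. Hence ρ = 2.
Therefore ρ = 2.

Order ρ = 2.


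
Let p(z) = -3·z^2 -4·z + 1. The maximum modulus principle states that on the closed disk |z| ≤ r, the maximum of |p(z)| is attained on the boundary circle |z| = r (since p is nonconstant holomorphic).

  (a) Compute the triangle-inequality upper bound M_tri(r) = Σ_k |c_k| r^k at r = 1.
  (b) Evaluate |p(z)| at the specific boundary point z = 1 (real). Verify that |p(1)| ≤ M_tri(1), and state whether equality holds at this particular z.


Coefficients: c_0 = 1, c_1 = -4, c_2 = -3. Radius r = 1.
Part (a). Triangle bound: M_tri(r) = Σ_k |c_k| r^k
  = |1|·1^0 + |-4|·1^1 + |-3|·1^2
  = 1 + 4 + 3 = 8.
This bounds M(r) := max_{|z|=r} |p(z)| from above; equality holds iff all terms c_k z^k can be made to align in phase at a single z on |z|=r.
Part (b). At z = 1 (real, on the circle |z| = r):
  p(1) = (1)·1^0 + (-4)·1^1 + (-3)·1^2 = -6.
  |p(1)| = 6.
Check: |p(1)| = 6 ≤ 8 = M_tri(1). ✓ Equality does not hold at z = 1 (the coefficients have mixed signs, so the terms do not all align in phase there).

M_tri(1) = 8; |p(1)| = 6; equality at z=1: no.


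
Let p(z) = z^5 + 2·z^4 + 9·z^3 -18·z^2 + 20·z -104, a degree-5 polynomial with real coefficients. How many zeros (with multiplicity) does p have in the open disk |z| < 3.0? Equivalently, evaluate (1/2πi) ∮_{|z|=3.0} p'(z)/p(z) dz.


The zeros of p are: 2, (0 + 2i), (0 - 2i), (-2 + 3i), (-2 - 3i).
Their magnitudes are: 2, 2, 2, 3.606, 3.606.
Zeros with |z| < R = 3.0: 2, (0 + 2i), (0 - 2i).
Count = 3.
By the argument principle, (1/2πi) ∮_{|z|=R} p'(z)/p(z) dz equals exactly this count.

Number of zeros inside |z| < 3.0: 3.


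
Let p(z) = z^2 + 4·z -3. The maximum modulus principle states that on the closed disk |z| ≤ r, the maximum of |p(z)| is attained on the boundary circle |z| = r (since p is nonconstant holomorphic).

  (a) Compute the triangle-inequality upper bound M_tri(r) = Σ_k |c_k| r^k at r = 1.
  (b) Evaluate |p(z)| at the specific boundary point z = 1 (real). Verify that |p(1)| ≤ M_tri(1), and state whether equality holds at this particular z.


Coefficients: c_0 = -3, c_1 = 4, c_2 = 1. Radius r = 1.
Part (a). Triangle bound: M_tri(r) = Σ_k |c_k| r^k
  = |-3|·1^0 + |4|·1^1 + |1|·1^2
  = 3 + 4 + 1 = 8.
This bounds M(r) := max_{|z|=r} |p(z)| from above; equality holds iff all terms c_k z^k can be made to align in phase at a single z on |z|=r.
Part (b). At z = 1 (real, on the circle |z| = r):
  p(1) = (-3)·1^0 + (4)·1^1 + (1)·1^2 = 2.
  |p(1)| = 2.
Check: |p(1)| = 2 ≤ 8 = M_tri(1). ✓ Equality does not hold at z = 1 (the coefficients have mixed signs, so the terms do not all align in phase there).

M_tri(1) = 8; |p(1)| = 2; equality at z=1: no.


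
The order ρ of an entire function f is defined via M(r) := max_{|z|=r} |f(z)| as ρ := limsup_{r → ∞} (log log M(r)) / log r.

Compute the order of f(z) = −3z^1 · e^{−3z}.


M(r) = max_{|z|=r} |-3|·|z|^1·|e^{−3z}| = 3·r^1 · e^{3r^1} (the factors attain their maxima compatibly on |z|=r). Then log M(r) = log 3 + 1·log r + 3r^1, dominated by the last term, so log log M(r) ~ 1·log r. The polynomial factor -3z^1 contributes only a log r term and does not affect the order. ρ = 1.
Therefore ρ = 1.

Order ρ = 1.


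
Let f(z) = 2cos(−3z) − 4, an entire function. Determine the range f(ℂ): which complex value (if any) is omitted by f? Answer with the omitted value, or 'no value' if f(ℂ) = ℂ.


Little Picard bounds the complement of f(ℂ) to at most one point.
cos is entire and surjective onto ℂ: for every w ∈ ℂ, cos(ζ) = w has a solution ζ ∈ ℂ (e.g., via the complex inverse arccos). With ζ = −3z this gives z = ζ/(-3). Then 2·cos(−3z) takes every value in 2·ℂ = ℂ, and adding -4 is a bijection of ℂ. So f is surjective and omits no value. (Note: only on the real line is cos bounded by [−1, 1].)

Omitted value: no value.


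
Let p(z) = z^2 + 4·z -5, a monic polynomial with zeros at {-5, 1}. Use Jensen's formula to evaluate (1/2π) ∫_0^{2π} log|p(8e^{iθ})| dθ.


Zeros: -5, 1; r = 8.
Inside |z| < r: -5, 1. Outside (|z| ≥ r): ∅.
p(0) = -5, so log|p(0)| = log(5) = 1.6094.
Apply Jensen: I(r) = log|p(0)| + Σ_k log(r/|z_k|), summed over zeros inside |z| < r.
  log(r/|z_k|) for z_k = -5: log(8/5) = 0.4700
  log(r/|z_k|) for z_k = 1: log(8/1) = 2.0794
Sum over inside zeros: 2.5494.
I(r) = log|p(0)| + (inside sum) = 1.6094 + 2.5494 = 4.1589.
Closed form (all zeros inside, monic): I(r) = n·log(r) = 2·log(8) = 4.1589. ✓

I(r) ≈ 4.1589.


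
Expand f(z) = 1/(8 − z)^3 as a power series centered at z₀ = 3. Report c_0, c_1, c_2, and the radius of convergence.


Let w = z − z₀, so z = z₀ + w.
Then 8 − z = 8 − (z₀ + w) = (8 − z₀) − w = 5 − w.
f(z) = 1/(5 − w)^3 = (1/(5)^3) · (1 − w/(5))^{−3}.
By the binomial series (1−u)^{−3} = Σ_{n≥0} C(n+2, 2) u^n for |u|<1, with u = w/(5):
  c_n = C(n+2, 2) / (5)^(n+3).
  c_0 = 1/(5)^3 = 1/125.
  c_1 = 3/(5)^4 = 3/625.
  c_2 = 6/(5)^5 = 6/3125.
The series is valid for |w/d| < 1, i.e. |z − z₀| < |d|.
Radius of convergence: R = |8 − z₀| = |5| = 5 (distance from z₀ to the singularity z = 8).

c_0 = 1/125, c_1 = 3/625, c_2 = 6/3125; R = 5.


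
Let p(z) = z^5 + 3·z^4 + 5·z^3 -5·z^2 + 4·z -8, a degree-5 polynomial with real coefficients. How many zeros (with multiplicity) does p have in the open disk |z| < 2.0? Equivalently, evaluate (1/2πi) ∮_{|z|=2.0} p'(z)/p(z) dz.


The zeros of p are: (0 + 1i), (0 - 1i), 1, (-2 + 2i), (-2 - 2i).
Their magnitudes are: 1, 1, 1, 2.828, 2.828.
Zeros with |z| < R = 2.0: (0 + 1i), (0 - 1i), 1.
Count = 3.
By the argument principle, (1/2πi) ∮_{|z|=R} p'(z)/p(z) dz equals exactly this count.

Number of zeros inside |z| < 2.0: 3.


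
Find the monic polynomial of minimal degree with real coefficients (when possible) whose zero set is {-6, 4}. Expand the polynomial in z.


The polynomial is p(z) = ∏_{α ∈ S} (z − α), where S = {-6, 4}.
Expanding the product yields: p(z) = z^2 + 2·z -24.
The resulting polynomial has degree 2 and real coefficients as required.

p(z) = z^2 + 2·z -24.


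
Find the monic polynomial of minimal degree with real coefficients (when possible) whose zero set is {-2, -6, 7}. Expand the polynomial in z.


The polynomial is p(z) = ∏_{α ∈ S} (z − α), where S = {-2, -6, 7}.
Expanding the product yields: p(z) = z^3 + z^2 -44·z -84.
The resulting polynomial has degree 3 and real coefficients as required.

p(z) = z^3 + z^2 -44·z -84.


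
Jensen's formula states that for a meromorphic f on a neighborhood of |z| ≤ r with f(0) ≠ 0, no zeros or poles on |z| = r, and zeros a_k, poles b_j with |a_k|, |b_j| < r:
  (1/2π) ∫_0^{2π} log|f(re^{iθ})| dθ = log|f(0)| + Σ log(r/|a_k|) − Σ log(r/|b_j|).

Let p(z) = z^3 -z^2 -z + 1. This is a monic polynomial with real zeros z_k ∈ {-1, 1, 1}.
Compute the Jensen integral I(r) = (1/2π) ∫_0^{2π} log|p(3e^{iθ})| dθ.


Zeros: -1, 1, 1; r = 3.
Inside |z| < r: -1, 1, 1. Outside (|z| ≥ r): ∅.
p(0) = 1, so log|p(0)| = log(1) = 0.0000.
Apply Jensen: I(r) = log|p(0)| + Σ_k log(r/|z_k|), summed over zeros inside |z| < r.
  log(r/|z_k|) for z_k = -1: log(3/1) = 1.0986
  log(r/|z_k|) for z_k = 1: log(3/1) = 1.0986
  log(r/|z_k|) for z_k = 1: log(3/1) = 1.0986
Sum over inside zeros: 3.2958.
I(r) = log|p(0)| + (inside sum) = 0.0000 + 3.2958 = 3.2958.
Closed form (all zeros inside, monic): I(r) = n·log(r) = 3·log(3) = 3.2958. ✓

I(r) ≈ 3.2958.


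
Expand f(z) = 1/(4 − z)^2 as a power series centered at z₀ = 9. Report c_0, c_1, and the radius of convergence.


Let w = z − z₀, so z = z₀ + w.
Then 4 − z = 4 − (z₀ + w) = (4 − z₀) − w = -5 − w.
f(z) = 1/(-5 − w)^2 = (1/(-5)^2) · (1 − w/(-5))^{−2}.
By the binomial series (1−u)^{−2} = Σ_{n≥0} C(n+1, 1) u^n for |u|<1, with u = w/(-5):
  c_n = C(n+1, 1) / (-5)^(n+2).
  c_0 = 1/(-5)^2 = 1/25.
  c_1 = 2/(-5)^3 = -2/125.
The series is valid for |w/d| < 1, i.e. |z − z₀| < |d|.
Radius of convergence: R = |4 − z₀| = |-5| = 5 (distance from z₀ to the singularity z = 4).

c_0 = 1/25, c_1 = -2/125; R = 5.


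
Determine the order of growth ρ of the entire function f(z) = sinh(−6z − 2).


sinh(w) is a linear combination of e^{iw} and e^{−iw} (or e^w, e^{−w} in the hyperbolic case), so |sinh(w)| ≤ e^{|w|}. With w = −6z − 2, |w| ≤ 6|z| + 2 = 6r + 2 on |z| = r, giving M(r) ≤ e^{6r + 2}, so ρ ≤ 1. On a suitable ray (z = it for sin/cos; z = t for sinh/cosh, t real → ∞), |sinh(−6z − 2)| grows like e^{6|t|}/2, so ρ ≥ 1. Hence ρ = 1.
Therefore ρ = 1.

Order ρ = 1.


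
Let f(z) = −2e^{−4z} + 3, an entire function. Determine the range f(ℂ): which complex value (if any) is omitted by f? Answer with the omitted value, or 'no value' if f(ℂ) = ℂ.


Little Picard bounds the complement of f(ℂ) to at most one point.
e^{−4z} is never zero on ℂ, so -2·e^{−4z} takes every value in ℂ ∖ {0}. Adding 3 shifts the range to ℂ ∖ {3}. Thus f omits exactly the value 3.

Omitted value: 3.


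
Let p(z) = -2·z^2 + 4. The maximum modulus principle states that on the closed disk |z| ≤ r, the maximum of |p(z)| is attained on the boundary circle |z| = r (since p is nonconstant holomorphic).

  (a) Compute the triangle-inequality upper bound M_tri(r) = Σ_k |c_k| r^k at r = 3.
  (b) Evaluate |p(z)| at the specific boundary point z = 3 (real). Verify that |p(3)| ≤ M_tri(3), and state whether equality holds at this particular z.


Coefficients: c_0 = 4, c_1 = 0, c_2 = -2. Radius r = 3.
Part (a). Triangle bound: M_tri(r) = Σ_k |c_k| r^k
  = |4|·3^0 + |0|·3^1 + |-2|·3^2
  = 4 + 0 + 18 = 22.
This bounds M(r) := max_{|z|=r} |p(z)| from above; equality holds iff all terms c_k z^k can be made to align in phase at a single z on |z|=r.
Part (b). At z = 3 (real, on the circle |z| = r):
  p(3) = (4)·3^0 + (0)·3^1 + (-2)·3^2 = -14.
  |p(3)| = 14.
Check: |p(3)| = 14 ≤ 22 = M_tri(3). ✓ Equality does not hold at z = 3 (the coefficients have mixed signs, so the terms do not all align in phase there).

M_tri(3) = 22; |p(3)| = 14; equality at z=3: no.


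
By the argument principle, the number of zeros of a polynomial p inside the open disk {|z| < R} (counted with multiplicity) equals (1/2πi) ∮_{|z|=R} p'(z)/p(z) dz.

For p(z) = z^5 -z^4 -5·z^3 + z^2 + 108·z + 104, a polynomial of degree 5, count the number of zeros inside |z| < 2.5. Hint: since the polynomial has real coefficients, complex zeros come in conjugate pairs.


The zeros of p are: (3 + 2i), (3 - 2i), (-2 + 2i), (-2 - 2i), -1.
Their magnitudes are: 3.606, 3.606, 2.828, 2.828, 1.
Zeros with |z| < R = 2.5: -1.
Count = 1.
By the argument principle, (1/2πi) ∮_{|z|=R} p'(z)/p(z) dz equals exactly this count.

Number of zeros inside |z| < 2.5: 1.


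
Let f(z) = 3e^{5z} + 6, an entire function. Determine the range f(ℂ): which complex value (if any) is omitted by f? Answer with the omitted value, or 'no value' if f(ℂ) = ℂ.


Little Picard bounds the complement of f(ℂ) to at most one point.
e^{5z} is never zero on ℂ, so 3·e^{5z} takes every value in ℂ ∖ {0}. Adding 6 shifts the range to ℂ ∖ {6}. Thus f omits exactly the value 6.

Omitted value: 6.


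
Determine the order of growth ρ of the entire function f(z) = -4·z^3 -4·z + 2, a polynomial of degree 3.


|f(z)| ≤ Σ|c_k|·r^k = O(r^3) as r → ∞. Polynomial growth is O(e^{r^ε}) for every ε > 0 (since r^3/e^{r^ε} → 0), so ρ ≤ ε for all ε > 0, i.e. ρ = 0. Every nonconstant polynomial has order 0.
Therefore ρ = 0.

Order ρ = 0.


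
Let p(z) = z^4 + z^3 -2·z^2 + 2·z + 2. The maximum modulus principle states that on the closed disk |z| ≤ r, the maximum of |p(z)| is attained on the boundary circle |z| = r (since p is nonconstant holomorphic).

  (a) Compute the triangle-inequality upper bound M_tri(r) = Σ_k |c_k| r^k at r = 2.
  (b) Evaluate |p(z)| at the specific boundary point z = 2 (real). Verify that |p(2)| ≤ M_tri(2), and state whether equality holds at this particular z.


Coefficients: c_0 = 2, c_1 = 2, c_2 = -2, c_3 = 1, c_4 = 1. Radius r = 2.
Part (a). Triangle bound: M_tri(r) = Σ_k |c_k| r^k
  = |2|·2^0 + |2|·2^1 + |-2|·2^2 + |1|·2^3 + |1|·2^4
  = 2 + 4 + 8 + 8 + 16 = 38.
This bounds M(r) := max_{|z|=r} |p(z)| from above; equality holds iff all terms c_k z^k can be made to align in phase at a single z on |z|=r.
Part (b). At z = 2 (real, on the circle |z| = r):
  p(2) = (2)·2^0 + (2)·2^1 + (-2)·2^2 + (1)·2^3 + (1)·2^4 = 22.
  |p(2)| = 22.
Check: |p(2)| = 22 ≤ 38 = M_tri(2). ✓ Equality does not hold at z = 2 (the coefficients have mixed signs, so the terms do not all align in phase there).

M_tri(2) = 38; |p(2)| = 22; equality at z=2: no.


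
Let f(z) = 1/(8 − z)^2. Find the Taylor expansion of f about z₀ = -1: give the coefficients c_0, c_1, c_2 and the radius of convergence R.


Let w = z − z₀, so z = z₀ + w.
Then 8 − z = 8 − (z₀ + w) = (8 − z₀) − w = 9 − w.
f(z) = 1/(9 − w)^2 = (1/(9)^2) · (1 − w/(9))^{−2}.
By the binomial series (1−u)^{−2} = Σ_{n≥0} C(n+1, 1) u^n for |u|<1, with u = w/(9):
  c_n = C(n+1, 1) / (9)^(n+2).
  c_0 = 1/(9)^2 = 1/81.
  c_1 = 2/(9)^3 = 2/729.
  c_2 = 3/(9)^4 = 1/2187.
The series is valid for |w/d| < 1, i.e. |z − z₀| < |d|.
Radius of convergence: R = |8 − z₀| = |9| = 9 (distance from z₀ to the singularity z = 8).

c_0 = 1/81, c_1 = 2/729, c_2 = 1/2187; R = 9.


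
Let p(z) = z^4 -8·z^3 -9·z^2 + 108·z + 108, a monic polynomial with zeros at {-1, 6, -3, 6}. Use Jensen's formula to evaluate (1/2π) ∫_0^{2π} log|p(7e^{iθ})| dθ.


Zeros: -3, -1, 6, 6; r = 7.
Inside |z| < r: -3, -1, 6, 6. Outside (|z| ≥ r): ∅.
p(0) = 108, so log|p(0)| = log(108) = 4.6821.
Apply Jensen: I(r) = log|p(0)| + Σ_k log(r/|z_k|), summed over zeros inside |z| < r.
  log(r/|z_k|) for z_k = -1: log(7/1) = 1.9459
  log(r/|z_k|) for z_k = 6: log(7/6) = 0.1542
  log(r/|z_k|) for z_k = -3: log(7/3) = 0.8473
  log(r/|z_k|) for z_k = 6: log(7/6) = 0.1542
Sum over inside zeros: 3.1015.
I(r) = log|p(0)| + (inside sum) = 4.6821 + 3.1015 = 7.7836.
Closed form (all zeros inside, monic): I(r) = n·log(r) = 4·log(7) = 7.7836. ✓

I(r) ≈ 7.7836.


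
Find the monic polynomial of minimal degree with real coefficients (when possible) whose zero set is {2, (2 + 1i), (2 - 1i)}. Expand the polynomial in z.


The polynomial is p(z) = ∏_{α ∈ S} (z − α), where S = {2, (2 + 1i), (2 - 1i)}.
Expanding the product yields: p(z) = z^3 -6·z^2 + 13·z -10.
Note conjugate pairs combine to real quadratics: (z − (2+1i))(z − (2−1i)) = z² − 4z + 5.
The resulting polynomial has degree 3 and real coefficients as required.

p(z) = z^3 -6·z^2 + 13·z -10.


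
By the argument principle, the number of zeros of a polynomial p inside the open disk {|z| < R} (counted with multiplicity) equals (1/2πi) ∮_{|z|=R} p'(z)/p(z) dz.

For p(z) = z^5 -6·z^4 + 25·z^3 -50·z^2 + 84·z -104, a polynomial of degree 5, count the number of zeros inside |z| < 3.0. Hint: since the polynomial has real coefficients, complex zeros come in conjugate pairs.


The zeros of p are: 2, (2 + 3i), (2 - 3i), (0 + 2i), (0 - 2i).
Their magnitudes are: 2, 3.606, 3.606, 2, 2.
Zeros with |z| < R = 3.0: 2, (0 + 2i), (0 - 2i).
Count = 3.
By the argument principle, (1/2πi) ∮_{|z|=R} p'(z)/p(z) dz equals exactly this count.

Number of zeros inside |z| < 3.0: 3.


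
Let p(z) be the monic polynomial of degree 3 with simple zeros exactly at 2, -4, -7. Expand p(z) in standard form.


The polynomial is p(z) = ∏_{α ∈ S} (z − α), where S = {2, -4, -7}.
Expanding the product yields: p(z) = z^3 + 9·z^2 + 6·z -56.
The resulting polynomial has degree 3 and real coefficients as required.

p(z) = z^3 + 9·z^2 + 6·z -56.


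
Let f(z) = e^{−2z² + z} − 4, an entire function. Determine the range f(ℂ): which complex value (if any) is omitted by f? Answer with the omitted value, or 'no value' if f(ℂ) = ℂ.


Little Picard bounds the complement of f(ℂ) to at most one point.
The exponent g(z) = −2z² + z is a nonconstant polynomial, hence surjective onto ℂ. So e^{g(z)} takes every value in {e^w : w ∈ ℂ} = ℂ ∖ {0}. Adding -4 shifts the range to ℂ ∖ {-4}. f omits exactly -4.

Omitted value: -4.


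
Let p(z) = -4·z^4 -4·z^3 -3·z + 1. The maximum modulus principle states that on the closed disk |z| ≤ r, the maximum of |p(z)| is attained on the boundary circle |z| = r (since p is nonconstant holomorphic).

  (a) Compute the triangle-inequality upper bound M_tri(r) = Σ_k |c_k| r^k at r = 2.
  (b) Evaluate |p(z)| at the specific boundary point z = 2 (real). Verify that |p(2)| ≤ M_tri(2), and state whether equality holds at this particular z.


Coefficients: c_0 = 1, c_1 = -3, c_2 = 0, c_3 = -4, c_4 = -4. Radius r = 2.
Part (a). Triangle bound: M_tri(r) = Σ_k |c_k| r^k
  = |1|·2^0 + |-3|·2^1 + |0|·2^2 + |-4|·2^3 + |-4|·2^4
  = 1 + 6 + 0 + 32 + 64 = 103.
This bounds M(r) := max_{|z|=r} |p(z)| from above; equality holds iff all terms c_k z^k can be made to align in phase at a single z on |z|=r.
Part (b). At z = 2 (real, on the circle |z| = r):
  p(2) = (1)·2^0 + (-3)·2^1 + (0)·2^2 + (-4)·2^3 + (-4)·2^4 = -101.
  |p(2)| = 101.
Check: |p(2)| = 101 ≤ 103 = M_tri(2). ✓ Equality does not hold at z = 2 (the coefficients have mixed signs, so the terms do not all align in phase there).

M_tri(2) = 103; |p(2)| = 101; equality at z=2: no.


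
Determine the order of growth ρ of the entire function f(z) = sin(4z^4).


Write sin(w) = (e^{iw} ± e^{−iw})/(2 or 2i), so |sin(w)| ≤ e^{|w|}. With w = 4z^4, |w| ≤ 4r^4 + 0 on |z|=r, giving M(r) ≤ e^{4r^4 + 0} and ρ ≤ 4. For the lower bound, choose z on |z|=r with 4z^4 purely imaginary of modulus 4r^4; then |sin(4z^4)| grows like e^{4r^4}/2, so ρ ≥ 4. Hence ρ = 4.
Therefore ρ = 4.

Order ρ = 4.


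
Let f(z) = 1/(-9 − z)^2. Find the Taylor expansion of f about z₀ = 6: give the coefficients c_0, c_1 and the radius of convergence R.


Let w = z − z₀, so z = z₀ + w.
Then -9 − z = -9 − (z₀ + w) = (-9 − z₀) − w = -15 − w.
f(z) = 1/(-15 − w)^2 = (1/(-15)^2) · (1 − w/(-15))^{−2}.
By the binomial series (1−u)^{−2} = Σ_{n≥0} C(n+1, 1) u^n for |u|<1, with u = w/(-15):
  c_n = C(n+1, 1) / (-15)^(n+2).
  c_0 = 1/(-15)^2 = 1/225.
  c_1 = 2/(-15)^3 = -2/3375.
The series is valid for |w/d| < 1, i.e. |z − z₀| < |d|.
Radius of convergence: R = |-9 − z₀| = |-15| = 15 (distance from z₀ to the singularity z = -9).

c_0 = 1/225, c_1 = -2/3375; R = 15.


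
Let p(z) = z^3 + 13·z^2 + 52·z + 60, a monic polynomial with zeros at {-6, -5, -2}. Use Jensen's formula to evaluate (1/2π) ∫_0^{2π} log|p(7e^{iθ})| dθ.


Zeros: -6, -5, -2; r = 7.
Inside |z| < r: -6, -5, -2. Outside (|z| ≥ r): ∅.
p(0) = 60, so log|p(0)| = log(60) = 4.0943.
Apply Jensen: I(r) = log|p(0)| + Σ_k log(r/|z_k|), summed over zeros inside |z| < r.
  log(r/|z_k|) for z_k = -6: log(7/6) = 0.1542
  log(r/|z_k|) for z_k = -5: log(7/5) = 0.3365
  log(r/|z_k|) for z_k = -2: log(7/2) = 1.2528
Sum over inside zeros: 1.7434.
I(r) = log|p(0)| + (inside sum) = 4.0943 + 1.7434 = 5.8377.
Closed form (all zeros inside, monic): I(r) = n·log(r) = 3·log(7) = 5.8377. ✓

I(r) ≈ 5.8377.


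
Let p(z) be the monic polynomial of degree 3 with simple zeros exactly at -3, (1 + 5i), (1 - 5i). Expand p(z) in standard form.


The polynomial is p(z) = ∏_{α ∈ S} (z − α), where S = {-3, (1 + 5i), (1 - 5i)}.
Expanding the product yields: p(z) = z^3 + z^2 + 20·z + 78.
Note conjugate pairs combine to real quadratics: (z − (1+5i))(z − (1−5i)) = z² − 2z + 26.
The resulting polynomial has degree 3 and real coefficients as required.

p(z) = z^3 + z^2 + 20·z + 78.
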